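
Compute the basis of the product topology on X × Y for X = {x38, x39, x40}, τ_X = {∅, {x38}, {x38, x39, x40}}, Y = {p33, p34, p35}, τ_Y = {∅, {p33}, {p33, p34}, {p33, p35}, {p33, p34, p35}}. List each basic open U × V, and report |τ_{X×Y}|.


Basis B = {∅ × ∅, {x38} × {p33}, {x38} × {p33, p34}, {x38} × {p33, p35}, {x38} × {p33, p34, p35}, {x38, x39, x40} × {p33}, {x38, x39, x40} × {p33, p34}, {x38, x39, x40} × {p33, p35}, {x38, x39, x40} × {p33, p34, p35}}; |τ_{X×Y}| = 14.

Enumerate products U × V with U ∈ τ_X, V ∈ τ_Y (deduplicated):
  ∅ × ∅ = {} (∅)
  {x38} × {p33} = {(x38,p33)}
  {x38} × {p33, p34} = {(x38,p33), (x38,p34)}
  {x38} × {p33, p35} = {(x38,p33), (x38,p35)}
  {x38} × {p33, p34, p35} = {(x38,p33), (x38,p34), (x38,p35)}
  {x38, x39, x40} × {p33} = {(x38,p33), (x39,p33), (x40,p33)}
  {x38, x39, x40} × {p33, p34} = {(x38,p33), (x38,p34), (x39,p33), (x39,p34), (x40,p33), (x40,p34)}
  {x38, x39, x40} × {p33, p35} = {(x38,p33), (x38,p35), (x39,p33), (x39,p35), (x40,p33), (x40,p35)}
  {x38, x39, x40} × {p33, p34, p35} = {(x38,p33), (x38,p34), (x38,p35), (x39,p33), (x39,p34), (x39,p35), (x40,p33), (x40,p34), (x40,p35)}
These 9 distinct sets form the basis B.
Close under arbitrary unions to get τ_{X×Y}; counting gives |τ_{X×Y}| = 14.


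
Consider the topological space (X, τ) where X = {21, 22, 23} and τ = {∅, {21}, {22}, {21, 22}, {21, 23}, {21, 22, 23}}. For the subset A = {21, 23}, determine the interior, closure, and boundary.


int(A) = {21, 23}, cl(A) = {21, 23}, ∂A = ∅.

Closed sets in (X, τ) are complements of opens:
  closed(X, τ) = {∅, {22}, {23}, {21, 23}, {22, 23}, {21, 22, 23}}.
int(A) = ⋃ {U ∈ τ : U ⊆ A}. Opens contained in A: ∅, {21}, {21, 23}.
Taking the union of these: int(A) = {21, 23}.
cl(A) = ⋂ {C closed : A ⊆ C}. Closed sets containing A: {21, 23}, {21, 22, 23}.
Intersecting these: cl(A) = {21, 23}.
∂A = cl(A) ∖ int(A) = {21, 23} ∖ {21, 23} = ∅.


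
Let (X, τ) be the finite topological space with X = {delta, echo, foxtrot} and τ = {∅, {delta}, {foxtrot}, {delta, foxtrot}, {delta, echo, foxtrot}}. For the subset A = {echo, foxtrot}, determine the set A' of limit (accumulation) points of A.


A' = {echo}

For each x ∈ X, list the open sets U ∈ τ with x ∈ U, then check whether U ∩ (A ∖ {x}) ≠ ∅ for every such U.
  x = delta: open {delta} ∋ x has {delta} ∩ (A ∖ {delta}) = ∅, so x is NOT a limit point.
  x = echo: opens ∋ x are {delta, echo, foxtrot}; each meets A ∖ {echo}, so x IS a limit point.
  x = foxtrot: open {foxtrot} ∋ x has {foxtrot} ∩ (A ∖ {foxtrot}) = ∅, so x is NOT a limit point.
Collecting: A' = {echo}.


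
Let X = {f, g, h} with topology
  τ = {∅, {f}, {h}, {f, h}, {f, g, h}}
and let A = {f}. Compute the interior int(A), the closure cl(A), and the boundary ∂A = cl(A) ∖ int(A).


int(A) = {f}, cl(A) = {f, g}, ∂A = {g}.

Closed sets in (X, τ) are complements of opens:
  closed(X, τ) = {∅, {g}, {f, g}, {g, h}, {f, g, h}}.
int(A) = ⋃ {U ∈ τ : U ⊆ A}. Opens contained in A: ∅, {f}.
Taking the union of these: int(A) = {f}.
cl(A) = ⋂ {C closed : A ⊆ C}. Closed sets containing A: {f, g}, {f, g, h}.
Intersecting these: cl(A) = {f, g}.
∂A = cl(A) ∖ int(A) = {f, g} ∖ {f} = {g}.


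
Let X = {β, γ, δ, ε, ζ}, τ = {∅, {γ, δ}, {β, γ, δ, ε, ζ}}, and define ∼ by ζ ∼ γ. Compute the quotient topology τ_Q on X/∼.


X/∼ = {[β], [γ=ζ], [δ], [ε]}; |τ_Q| = 2.

Equivalence classes: [β], [γ=ζ], [δ], [ε].
Quotient map π: X → X/∼ sends β ↦ [β], γ ↦ [γ=ζ], δ ↦ [δ], ε ↦ [ε], ζ ↦ [γ=ζ].
For each subset V ⊆ X/∼, compute π^{-1}(V) ⊆ X and check whether π^{-1}(V) ∈ τ. V is open in τ_Q iff π^{-1}(V) ∈ τ.
  V = {}: π^{-1}(V) = ∅ ∈ τ ✓.
  V = {[β]}: π^{-1}(V) = {β} ∉ τ ✗.
  V = {[γ=ζ]}: π^{-1}(V) = {γ, ζ} ∉ τ ✗.
  V = {[β], [γ=ζ]}: π^{-1}(V) = {β, γ, ζ} ∉ τ ✗.
  V = {[δ]}: π^{-1}(V) = {δ} ∉ τ ✗.
  V = {[β], [δ]}: π^{-1}(V) = {β, δ} ∉ τ ✗.
  V = {[γ=ζ], [δ]}: π^{-1}(V) = {γ, δ, ζ} ∉ τ ✗.
  V = {[β], [γ=ζ], [δ]}: π^{-1}(V) = {β, γ, δ, ζ} ∉ τ ✗.
  V = {[ε]}: π^{-1}(V) = {ε} ∉ τ ✗.
  V = {[β], [ε]}: π^{-1}(V) = {β, ε} ∉ τ ✗.
  V = {[γ=ζ], [ε]}: π^{-1}(V) = {γ, ε, ζ} ∉ τ ✗.
  V = {[β], [γ=ζ], [ε]}: π^{-1}(V) = {β, γ, ε, ζ} ∉ τ ✗.
  V = {[δ], [ε]}: π^{-1}(V) = {δ, ε} ∉ τ ✗.
  V = {[β], [δ], [ε]}: π^{-1}(V) = {β, δ, ε} ∉ τ ✗.
  V = {[γ=ζ], [δ], [ε]}: π^{-1}(V) = {γ, δ, ε, ζ} ∉ τ ✗.
  V = {[β], [γ=ζ], [δ], [ε]}: π^{-1}(V) = {β, γ, δ, ε, ζ} ∈ τ ✓.
Open sets in the quotient: τ_Q = {{}, {[β], [γ=ζ], [δ], [ε]}} (2 elements).


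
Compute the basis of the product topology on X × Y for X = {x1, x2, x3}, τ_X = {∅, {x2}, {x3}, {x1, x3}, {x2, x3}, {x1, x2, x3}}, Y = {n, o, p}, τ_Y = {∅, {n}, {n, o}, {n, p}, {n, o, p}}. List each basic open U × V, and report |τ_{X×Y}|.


Basis B = {∅ × ∅, {x2} × {n}, {x3} × {n}, {x1, x3} × {n}, {x2} × {n, o}, {x2} × {n, p}, {x2, x3} × {n}, {x3} × {n, o}, {x3} × {n, p}, {x1, x2, x3} × {n}, {x2} × {n, o, p}, {x3} × {n, o, p}, {x1, x3} × {n, o}, {x1, x3} × {n, p}, {x2, x3} × {n, o}, {x2, x3} × {n, p}, {x1, x3} × {n, o, p}, {x1, x2, x3} × {n, o}, {x1, x2, x3} × {n, p}, {x2, x3} × {n, o, p}, {x1, x2, x3} × {n, o, p}}; |τ_{X×Y}| = 70.

Enumerate products U × V with U ∈ τ_X, V ∈ τ_Y (deduplicated):
  ∅ × ∅ = {} (∅)
  {x2} × {n} = {(x2,n)}
  {x3} × {n} = {(x3,n)}
  {x1, x3} × {n} = {(x1,n), (x3,n)}
  {x2} × {n, o} = {(x2,n), (x2,o)}
  {x2} × {n, p} = {(x2,n), (x2,p)}
  {x2, x3} × {n} = {(x2,n), (x3,n)}
  {x3} × {n, o} = {(x3,n), (x3,o)}
  {x3} × {n, p} = {(x3,n), (x3,p)}
  {x1, x2, x3} × {n} = {(x1,n), (x2,n), (x3,n)}
  {x2} × {n, o, p} = {(x2,n), (x2,o), (x2,p)}
  {x3} × {n, o, p} = {(x3,n), (x3,o), (x3,p)}
  {x1, x3} × {n, o} = {(x1,n), (x1,o), (x3,n), (x3,o)}
  {x1, x3} × {n, p} = {(x1,n), (x1,p), (x3,n), (x3,p)}
  {x2, x3} × {n, o} = {(x2,n), (x2,o), (x3,n), (x3,o)}
  {x2, x3} × {n, p} = {(x2,n), (x2,p), (x3,n), (x3,p)}
  {x1, x3} × {n, o, p} = {(x1,n), (x1,o), (x1,p), (x3,n), (x3,o), (x3,p)}
  {x1, x2, x3} × {n, o} = {(x1,n), (x1,o), (x2,n), (x2,o), (x3,n), (x3,o)}
  {x1, x2, x3} × {n, p} = {(x1,n), (x1,p), (x2,n), (x2,p), (x3,n), (x3,p)}
  {x2, x3} × {n, o, p} = {(x2,n), (x2,o), (x2,p), (x3,n), (x3,o), (x3,p)}
  {x1, x2, x3} × {n, o, p} = {(x1,n), (x1,o), (x1,p), (x2,n), (x2,o), (x2,p), (x3,n), (x3,o), (x3,p)}
These 21 distinct sets form the basis B.
Close under arbitrary unions to get τ_{X×Y}; counting gives |τ_{X×Y}| = 70.


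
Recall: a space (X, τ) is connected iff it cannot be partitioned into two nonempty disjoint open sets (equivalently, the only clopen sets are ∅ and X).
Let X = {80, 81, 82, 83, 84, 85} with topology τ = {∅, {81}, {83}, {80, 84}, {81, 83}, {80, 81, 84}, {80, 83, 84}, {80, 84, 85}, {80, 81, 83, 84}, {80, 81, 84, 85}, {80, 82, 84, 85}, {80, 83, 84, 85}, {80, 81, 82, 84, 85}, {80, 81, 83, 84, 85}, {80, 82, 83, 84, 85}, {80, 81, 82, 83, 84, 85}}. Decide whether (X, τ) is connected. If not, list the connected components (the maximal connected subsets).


(X, τ) is disconnected; components = [{81}, {83}, {80, 82, 84, 85}].

Find clopen sets (U ∈ τ with X ∖ U ∈ τ):
  U = ∅, X ∖ U = {80, 81, 82, 83, 84, 85} — both open, so U is clopen.
  U = {81}, X ∖ U = {80, 82, 83, 84, 85} — both open, so U is clopen.
  U = {83}, X ∖ U = {80, 81, 82, 84, 85} — both open, so U is clopen.
  U = {81, 83}, X ∖ U = {80, 82, 84, 85} — both open, so U is clopen.
  U = {80, 82, 84, 85}, X ∖ U = {81, 83} — both open, so U is clopen.
  U = {80, 81, 82, 84, 85}, X ∖ U = {83} — both open, so U is clopen.
  U = {80, 82, 83, 84, 85}, X ∖ U = {81} — both open, so U is clopen.
  U = {80, 81, 82, 83, 84, 85}, X ∖ U = ∅ — both open, so U is clopen.
Nontrivial clopen(s) exist: e.g. {83}. So (X, τ) is disconnected.
Compute connected components by grouping points that agree on all clopens:
  component: {81}
  component: {83}
  component: {80, 82, 84, 85}


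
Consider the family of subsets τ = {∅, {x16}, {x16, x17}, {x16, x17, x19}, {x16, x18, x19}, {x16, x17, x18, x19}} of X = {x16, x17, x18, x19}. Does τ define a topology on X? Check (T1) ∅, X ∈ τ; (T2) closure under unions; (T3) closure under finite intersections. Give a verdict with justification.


τ is NOT a topology on X.

Axiom (T1): ∅ ∈ τ? Yes; X ∈ τ? Yes.
Axiom (T2/T3): check pairwise unions and intersections of members of τ.
Counterexample for (T3): {x16, x17, x19} ∩ {x16, x18, x19} = {x16, x19} ∉ τ. Therefore τ is NOT a topology.


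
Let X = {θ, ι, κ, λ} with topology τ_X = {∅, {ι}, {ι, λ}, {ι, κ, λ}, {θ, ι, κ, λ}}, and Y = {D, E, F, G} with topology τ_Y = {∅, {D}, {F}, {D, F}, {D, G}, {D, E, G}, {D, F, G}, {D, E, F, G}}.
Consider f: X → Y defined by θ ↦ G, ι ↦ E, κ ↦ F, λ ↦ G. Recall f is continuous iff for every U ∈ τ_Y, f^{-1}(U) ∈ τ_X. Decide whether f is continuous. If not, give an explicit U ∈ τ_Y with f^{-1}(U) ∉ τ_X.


f is NOT continuous.

Compute f^{-1}(U) for each U ∈ τ_Y:
  U = ∅: f^{-1}(U) = ∅ ∈ τ_X ✓.
  U = {D}: f^{-1}(U) = ∅ ∈ τ_X ✓.
  U = {F}: f^{-1}(U) = {κ} ∉ τ_X ✗.
  U = {D, F}: f^{-1}(U) = {κ} ∉ τ_X ✗.
  U = {D, G}: f^{-1}(U) = {θ, λ} ∉ τ_X ✗.
  U = {D, E, G}: f^{-1}(U) = {θ, ι, λ} ∉ τ_X ✗.
  U = {D, F, G}: f^{-1}(U) = {θ, κ, λ} ∉ τ_X ✗.
  U = {D, E, F, G}: f^{-1}(U) = {θ, ι, κ, λ} ∈ τ_X ✓.
Found U = {F} with f^{-1}(U) = {κ} not in τ_X. Therefore f is NOT continuous.


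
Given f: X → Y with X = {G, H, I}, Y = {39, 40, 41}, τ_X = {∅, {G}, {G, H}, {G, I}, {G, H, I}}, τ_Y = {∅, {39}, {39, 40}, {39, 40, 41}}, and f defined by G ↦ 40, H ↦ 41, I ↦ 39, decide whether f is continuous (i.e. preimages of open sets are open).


f is NOT continuous.

Compute f^{-1}(U) for each U ∈ τ_Y:
  U = ∅: f^{-1}(U) = ∅ ∈ τ_X ✓.
  U = {39}: f^{-1}(U) = {I} ∉ τ_X ✗.
  U = {39, 40}: f^{-1}(U) = {G, I} ∈ τ_X ✓.
  U = {39, 40, 41}: f^{-1}(U) = {G, H, I} ∈ τ_X ✓.
Found U = {39} with f^{-1}(U) = {I} not in τ_X. Therefore f is NOT continuous.


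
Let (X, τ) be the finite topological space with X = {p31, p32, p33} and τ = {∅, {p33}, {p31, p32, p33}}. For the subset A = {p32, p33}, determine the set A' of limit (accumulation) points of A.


A' = {p31, p32}

For each x ∈ X, list the open sets U ∈ τ with x ∈ U, then check whether U ∩ (A ∖ {x}) ≠ ∅ for every such U.
  x = p31: opens ∋ x are {p31, p32, p33}; each meets A ∖ {p31}, so x IS a limit point.
  x = p32: opens ∋ x are {p31, p32, p33}; each meets A ∖ {p32}, so x IS a limit point.
  x = p33: open {p33} ∋ x has {p33} ∩ (A ∖ {p33}) = ∅, so x is NOT a limit point.
Collecting: A' = {p31, p32}.


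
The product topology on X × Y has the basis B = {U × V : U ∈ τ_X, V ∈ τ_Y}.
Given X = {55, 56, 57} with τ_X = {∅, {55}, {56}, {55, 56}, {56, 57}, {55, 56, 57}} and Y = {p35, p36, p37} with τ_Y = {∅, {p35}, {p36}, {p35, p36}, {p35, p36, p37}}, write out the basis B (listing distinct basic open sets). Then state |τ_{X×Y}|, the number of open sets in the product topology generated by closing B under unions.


Basis B = {∅ × ∅, {55} × {p35}, {55} × {p36}, {56} × {p35}, {56} × {p36}, {55} × {p35, p36}, {55, 56} × {p35}, {55, 56} × {p36}, {56} × {p35, p36}, {56, 57} × {p35}, {56, 57} × {p36}, {55} × {p35, p36, p37}, {55, 56, 57} × {p35}, {55, 56, 57} × {p36}, {56} × {p35, p36, p37}, {55, 56} × {p35, p36}, {56, 57} × {p35, p36}, {55, 56} × {p35, p36, p37}, {55, 56, 57} × {p35, p36}, {56, 57} × {p35, p36, p37}, {55, 56, 57} × {p35, p36, p37}}; |τ_{X×Y}| = 70.

Enumerate products U × V with U ∈ τ_X, V ∈ τ_Y (deduplicated):
  ∅ × ∅ = {} (∅)
  {55} × {p35} = {(55,p35)}
  {55} × {p36} = {(55,p36)}
  {56} × {p35} = {(56,p35)}
  {56} × {p36} = {(56,p36)}
  {55} × {p35, p36} = {(55,p35), (55,p36)}
  {55, 56} × {p35} = {(55,p35), (56,p35)}
  {55, 56} × {p36} = {(55,p36), (56,p36)}
  {56} × {p35, p36} = {(56,p35), (56,p36)}
  {56, 57} × {p35} = {(56,p35), (57,p35)}
  {56, 57} × {p36} = {(56,p36), (57,p36)}
  {55} × {p35, p36, p37} = {(55,p35), (55,p36), (55,p37)}
  {55, 56, 57} × {p35} = {(55,p35), (56,p35), (57,p35)}
  {55, 56, 57} × {p36} = {(55,p36), (56,p36), (57,p36)}
  {56} × {p35, p36, p37} = {(56,p35), (56,p36), (56,p37)}
  {55, 56} × {p35, p36} = {(55,p35), (55,p36), (56,p35), (56,p36)}
  {56, 57} × {p35, p36} = {(56,p35), (56,p36), (57,p35), (57,p36)}
  {55, 56} × {p35, p36, p37} = {(55,p35), (55,p36), (55,p37), (56,p35), (56,p36), (56,p37)}
  {55, 56, 57} × {p35, p36} = {(55,p35), (55,p36), (56,p35), (56,p36), (57,p35), (57,p36)}
  {56, 57} × {p35, p36, p37} = {(56,p35), (56,p36), (56,p37), (57,p35), (57,p36), (57,p37)}
  {55, 56, 57} × {p35, p36, p37} = {(55,p35), (55,p36), (55,p37), (56,p35), (56,p36), (56,p37), (57,p35), (57,p36), (57,p37)}
These 21 distinct sets form the basis B.
Close under arbitrary unions to get τ_{X×Y}; counting gives |τ_{X×Y}| = 70.


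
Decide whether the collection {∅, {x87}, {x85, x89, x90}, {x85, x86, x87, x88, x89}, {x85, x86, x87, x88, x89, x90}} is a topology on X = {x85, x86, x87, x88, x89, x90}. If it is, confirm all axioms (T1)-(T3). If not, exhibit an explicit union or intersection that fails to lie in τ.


τ is NOT a topology on X.

Axiom (T1): ∅ ∈ τ? Yes; X ∈ τ? Yes.
Axiom (T2/T3): check pairwise unions and intersections of members of τ.
Counterexample for (T2): {x87} ∪ {x85, x89, x90} = {x85, x87, x89, x90} ∉ τ. Therefore τ is NOT a topology.


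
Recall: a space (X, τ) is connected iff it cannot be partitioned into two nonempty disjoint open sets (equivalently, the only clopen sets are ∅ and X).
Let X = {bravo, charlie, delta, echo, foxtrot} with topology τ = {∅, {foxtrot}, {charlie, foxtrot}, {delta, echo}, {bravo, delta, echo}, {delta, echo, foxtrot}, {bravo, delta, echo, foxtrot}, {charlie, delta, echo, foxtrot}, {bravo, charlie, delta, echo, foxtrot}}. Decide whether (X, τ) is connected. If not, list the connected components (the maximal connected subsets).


(X, τ) is disconnected; components = [{charlie, foxtrot}, {bravo, delta, echo}].

Find clopen sets (U ∈ τ with X ∖ U ∈ τ):
  U = ∅, X ∖ U = {bravo, charlie, delta, echo, foxtrot} — both open, so U is clopen.
  U = {charlie, foxtrot}, X ∖ U = {bravo, delta, echo} — both open, so U is clopen.
  U = {bravo, delta, echo}, X ∖ U = {charlie, foxtrot} — both open, so U is clopen.
  U = {bravo, charlie, delta, echo, foxtrot}, X ∖ U = ∅ — both open, so U is clopen.
Nontrivial clopen(s) exist: e.g. {bravo, delta, echo}. So (X, τ) is disconnected.
Compute connected components by grouping points that agree on all clopens:
  component: {charlie, foxtrot}
  component: {bravo, delta, echo}


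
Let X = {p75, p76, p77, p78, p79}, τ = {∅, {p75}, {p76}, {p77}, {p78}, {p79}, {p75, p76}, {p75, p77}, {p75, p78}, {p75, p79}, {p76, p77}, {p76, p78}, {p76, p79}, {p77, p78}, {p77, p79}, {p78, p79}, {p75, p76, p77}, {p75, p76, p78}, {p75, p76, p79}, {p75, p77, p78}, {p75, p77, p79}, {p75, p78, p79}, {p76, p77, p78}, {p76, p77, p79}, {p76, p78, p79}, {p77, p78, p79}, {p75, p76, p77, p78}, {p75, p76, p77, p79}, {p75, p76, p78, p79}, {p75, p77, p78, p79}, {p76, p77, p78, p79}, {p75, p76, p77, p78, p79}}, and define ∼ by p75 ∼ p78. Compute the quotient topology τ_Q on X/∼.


X/∼ = {[p75=p78], [p76], [p77], [p79]}; |τ_Q| = 16.

Equivalence classes: [p75=p78], [p76], [p77], [p79].
Quotient map π: X → X/∼ sends p75 ↦ [p75=p78], p76 ↦ [p76], p77 ↦ [p77], p78 ↦ [p75=p78], p79 ↦ [p79].
For each subset V ⊆ X/∼, compute π^{-1}(V) ⊆ X and check whether π^{-1}(V) ∈ τ. V is open in τ_Q iff π^{-1}(V) ∈ τ.
  V = {}: π^{-1}(V) = ∅ ∈ τ ✓.
  V = {[p75=p78]}: π^{-1}(V) = {p75, p78} ∈ τ ✓.
  V = {[p76]}: π^{-1}(V) = {p76} ∈ τ ✓.
  V = {[p75=p78], [p76]}: π^{-1}(V) = {p75, p76, p78} ∈ τ ✓.
  V = {[p77]}: π^{-1}(V) = {p77} ∈ τ ✓.
  V = {[p75=p78], [p77]}: π^{-1}(V) = {p75, p77, p78} ∈ τ ✓.
  V = {[p76], [p77]}: π^{-1}(V) = {p76, p77} ∈ τ ✓.
  V = {[p75=p78], [p76], [p77]}: π^{-1}(V) = {p75, p76, p77, p78} ∈ τ ✓.
  V = {[p79]}: π^{-1}(V) = {p79} ∈ τ ✓.
  V = {[p75=p78], [p79]}: π^{-1}(V) = {p75, p78, p79} ∈ τ ✓.
  V = {[p76], [p79]}: π^{-1}(V) = {p76, p79} ∈ τ ✓.
  V = {[p75=p78], [p76], [p79]}: π^{-1}(V) = {p75, p76, p78, p79} ∈ τ ✓.
  V = {[p77], [p79]}: π^{-1}(V) = {p77, p79} ∈ τ ✓.
  V = {[p75=p78], [p77], [p79]}: π^{-1}(V) = {p75, p77, p78, p79} ∈ τ ✓.
  V = {[p76], [p77], [p79]}: π^{-1}(V) = {p76, p77, p79} ∈ τ ✓.
  V = {[p75=p78], [p76], [p77], [p79]}: π^{-1}(V) = {p75, p76, p77, p78, p79} ∈ τ ✓.
Open sets in the quotient: τ_Q = {{}, {[p75=p78]}, {[p76]}, {[p75=p78], [p76]}, {[p77]}, {[p75=p78], [p77]}, {[p76], [p77]}, {[p75=p78], [p76], [p77]}, {[p79]}, {[p75=p78], [p79]}, {[p76], [p79]}, {[p75=p78], [p76], [p79]}, {[p77], [p79]}, {[p75=p78], [p77], [p79]}, {[p76], [p77], [p79]}, {[p75=p78], [p76], [p77], [p79]}} (16 elements).


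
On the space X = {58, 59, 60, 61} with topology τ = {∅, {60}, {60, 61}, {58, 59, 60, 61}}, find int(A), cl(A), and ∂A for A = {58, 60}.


int(A) = {60}, cl(A) = {58, 59, 60, 61}, ∂A = {58, 59, 61}.

Closed sets in (X, τ) are complements of opens:
  closed(X, τ) = {∅, {58, 59}, {58, 59, 61}, {58, 59, 60, 61}}.
int(A) = ⋃ {U ∈ τ : U ⊆ A}. Opens contained in A: ∅, {60}.
Taking the union of these: int(A) = {60}.
cl(A) = ⋂ {C closed : A ⊆ C}. Closed sets containing A: {58, 59, 60, 61}.
Intersecting these: cl(A) = {58, 59, 60, 61}.
∂A = cl(A) ∖ int(A) = {58, 59, 60, 61} ∖ {60} = {58, 59, 61}.


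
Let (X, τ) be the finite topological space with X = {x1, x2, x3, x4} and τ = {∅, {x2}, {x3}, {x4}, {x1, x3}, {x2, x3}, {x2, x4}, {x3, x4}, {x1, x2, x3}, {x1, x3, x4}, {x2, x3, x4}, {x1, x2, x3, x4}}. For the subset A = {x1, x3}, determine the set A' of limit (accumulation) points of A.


A' = {x1}

For each x ∈ X, list the open sets U ∈ τ with x ∈ U, then check whether U ∩ (A ∖ {x}) ≠ ∅ for every such U.
  x = x1: opens ∋ x are {x1, x3}, {x1, x2, x3}, {x1, x3, x4}, {x1, x2, x3, x4}; each meets A ∖ {x1}, so x IS a limit point.
  x = x2: open {x2} ∋ x has {x2} ∩ (A ∖ {x2}) = ∅, so x is NOT a limit point.
  x = x3: open {x3} ∋ x has {x3} ∩ (A ∖ {x3}) = ∅, so x is NOT a limit point.
  x = x4: open {x4} ∋ x has {x4} ∩ (A ∖ {x4}) = ∅, so x is NOT a limit point.
Collecting: A' = {x1}.


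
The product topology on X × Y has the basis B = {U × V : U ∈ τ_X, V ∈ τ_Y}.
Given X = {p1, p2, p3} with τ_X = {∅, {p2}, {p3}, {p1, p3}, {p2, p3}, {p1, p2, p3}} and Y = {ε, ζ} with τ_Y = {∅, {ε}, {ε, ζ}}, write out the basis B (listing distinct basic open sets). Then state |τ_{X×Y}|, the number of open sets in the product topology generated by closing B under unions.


Basis B = {∅ × ∅, {p2} × {ε}, {p3} × {ε}, {p1, p3} × {ε}, {p2} × {ε, ζ}, {p2, p3} × {ε}, {p3} × {ε, ζ}, {p1, p2, p3} × {ε}, {p1, p3} × {ε, ζ}, {p2, p3} × {ε, ζ}, {p1, p2, p3} × {ε, ζ}}; |τ_{X×Y}| = 18.

Enumerate products U × V with U ∈ τ_X, V ∈ τ_Y (deduplicated):
  ∅ × ∅ = {} (∅)
  {p2} × {ε} = {(p2,ε)}
  {p3} × {ε} = {(p3,ε)}
  {p1, p3} × {ε} = {(p1,ε), (p3,ε)}
  {p2} × {ε, ζ} = {(p2,ε), (p2,ζ)}
  {p2, p3} × {ε} = {(p2,ε), (p3,ε)}
  {p3} × {ε, ζ} = {(p3,ε), (p3,ζ)}
  {p1, p2, p3} × {ε} = {(p1,ε), (p2,ε), (p3,ε)}
  {p1, p3} × {ε, ζ} = {(p1,ε), (p1,ζ), (p3,ε), (p3,ζ)}
  {p2, p3} × {ε, ζ} = {(p2,ε), (p2,ζ), (p3,ε), (p3,ζ)}
  {p1, p2, p3} × {ε, ζ} = {(p1,ε), (p1,ζ), (p2,ε), (p2,ζ), (p3,ε), (p3,ζ)}
These 11 distinct sets form the basis B.
Close under arbitrary unions to get τ_{X×Y}; counting gives |τ_{X×Y}| = 18.


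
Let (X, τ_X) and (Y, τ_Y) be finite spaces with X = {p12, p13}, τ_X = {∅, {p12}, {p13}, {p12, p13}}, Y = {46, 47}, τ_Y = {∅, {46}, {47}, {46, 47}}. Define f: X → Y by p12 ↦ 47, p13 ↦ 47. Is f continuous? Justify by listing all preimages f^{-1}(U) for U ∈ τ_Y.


f IS continuous.

Compute f^{-1}(U) for each U ∈ τ_Y:
  U = ∅: f^{-1}(U) = ∅ ∈ τ_X ✓.
  U = {46}: f^{-1}(U) = ∅ ∈ τ_X ✓.
  U = {47}: f^{-1}(U) = {p12, p13} ∈ τ_X ✓.
  U = {46, 47}: f^{-1}(U) = {p12, p13} ∈ τ_X ✓.
Every preimage lies in τ_X, so f IS continuous.


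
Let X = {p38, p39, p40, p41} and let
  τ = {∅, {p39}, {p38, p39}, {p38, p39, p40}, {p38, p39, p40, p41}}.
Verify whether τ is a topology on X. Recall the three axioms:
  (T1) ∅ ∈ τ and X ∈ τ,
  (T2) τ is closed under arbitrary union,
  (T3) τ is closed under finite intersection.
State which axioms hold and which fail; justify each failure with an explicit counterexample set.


τ IS a topology on X.

Axiom (T1): ∅ ∈ τ? Yes; X ∈ τ? Yes.
Axiom (T2/T3): check pairwise unions and intersections of members of τ.
All pairwise intersections and unions checked — each lies in τ. Therefore τ satisfies (T1), (T2), (T3): it IS a topology on X.


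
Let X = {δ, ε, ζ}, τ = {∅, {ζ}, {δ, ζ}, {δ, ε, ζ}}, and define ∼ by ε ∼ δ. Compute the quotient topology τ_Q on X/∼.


X/∼ = {[δ=ε], [ζ]}; |τ_Q| = 3.

Equivalence classes: [δ=ε], [ζ].
Quotient map π: X → X/∼ sends δ ↦ [δ=ε], ε ↦ [δ=ε], ζ ↦ [ζ].
For each subset V ⊆ X/∼, compute π^{-1}(V) ⊆ X and check whether π^{-1}(V) ∈ τ. V is open in τ_Q iff π^{-1}(V) ∈ τ.
  V = {}: π^{-1}(V) = ∅ ∈ τ ✓.
  V = {[δ=ε]}: π^{-1}(V) = {δ, ε} ∉ τ ✗.
  V = {[ζ]}: π^{-1}(V) = {ζ} ∈ τ ✓.
  V = {[δ=ε], [ζ]}: π^{-1}(V) = {δ, ε, ζ} ∈ τ ✓.
Open sets in the quotient: τ_Q = {{}, {[ζ]}, {[δ=ε], [ζ]}} (3 elements).


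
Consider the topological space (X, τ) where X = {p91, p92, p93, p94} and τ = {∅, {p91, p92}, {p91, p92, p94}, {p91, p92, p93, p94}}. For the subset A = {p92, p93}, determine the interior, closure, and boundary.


int(A) = ∅, cl(A) = {p91, p92, p93, p94}, ∂A = {p91, p92, p93, p94}.

Closed sets in (X, τ) are complements of opens:
  closed(X, τ) = {∅, {p93}, {p93, p94}, {p91, p92, p93, p94}}.
int(A) = ⋃ {U ∈ τ : U ⊆ A}. Opens contained in A: ∅.
Taking the union of these: int(A) = ∅.
cl(A) = ⋂ {C closed : A ⊆ C}. Closed sets containing A: {p91, p92, p93, p94}.
Intersecting these: cl(A) = {p91, p92, p93, p94}.
∂A = cl(A) ∖ int(A) = {p91, p92, p93, p94} ∖ ∅ = {p91, p92, p93, p94}.


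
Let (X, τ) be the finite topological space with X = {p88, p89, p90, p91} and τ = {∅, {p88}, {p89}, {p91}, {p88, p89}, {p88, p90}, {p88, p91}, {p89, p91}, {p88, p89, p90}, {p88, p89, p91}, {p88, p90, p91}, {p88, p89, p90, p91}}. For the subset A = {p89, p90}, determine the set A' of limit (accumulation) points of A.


A' = ∅

For each x ∈ X, list the open sets U ∈ τ with x ∈ U, then check whether U ∩ (A ∖ {x}) ≠ ∅ for every such U.
  x = p88: open {p88} ∋ x has {p88} ∩ (A ∖ {p88}) = ∅, so x is NOT a limit point.
  x = p89: open {p89} ∋ x has {p89} ∩ (A ∖ {p89}) = ∅, so x is NOT a limit point.
  x = p90: open {p88, p90} ∋ x has {p88, p90} ∩ (A ∖ {p90}) = ∅, so x is NOT a limit point.
  x = p91: open {p91} ∋ x has {p91} ∩ (A ∖ {p91}) = ∅, so x is NOT a limit point.
Collecting: A' = ∅.


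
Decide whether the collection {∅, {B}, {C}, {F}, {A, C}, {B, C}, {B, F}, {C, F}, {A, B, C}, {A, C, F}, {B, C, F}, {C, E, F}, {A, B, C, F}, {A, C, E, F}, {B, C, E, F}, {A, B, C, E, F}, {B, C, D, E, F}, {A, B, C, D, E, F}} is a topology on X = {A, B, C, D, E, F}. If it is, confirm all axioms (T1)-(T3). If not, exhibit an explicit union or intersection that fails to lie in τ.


τ IS a topology on X.

Axiom (T1): ∅ ∈ τ? Yes; X ∈ τ? Yes.
Axiom (T2/T3): check pairwise unions and intersections of members of τ.
All pairwise intersections and unions checked — each lies in τ. Therefore τ satisfies (T1), (T2), (T3): it IS a topology on X.


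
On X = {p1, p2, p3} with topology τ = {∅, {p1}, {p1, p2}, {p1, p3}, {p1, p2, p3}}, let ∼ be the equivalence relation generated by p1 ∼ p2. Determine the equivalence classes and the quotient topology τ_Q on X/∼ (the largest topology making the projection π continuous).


X/∼ = {[p1=p2], [p3]}; |τ_Q| = 3.

Equivalence classes: [p1=p2], [p3].
Quotient map π: X → X/∼ sends p1 ↦ [p1=p2], p2 ↦ [p1=p2], p3 ↦ [p3].
For each subset V ⊆ X/∼, compute π^{-1}(V) ⊆ X and check whether π^{-1}(V) ∈ τ. V is open in τ_Q iff π^{-1}(V) ∈ τ.
  V = {}: π^{-1}(V) = ∅ ∈ τ ✓.
  V = {[p1=p2]}: π^{-1}(V) = {p1, p2} ∈ τ ✓.
  V = {[p3]}: π^{-1}(V) = {p3} ∉ τ ✗.
  V = {[p1=p2], [p3]}: π^{-1}(V) = {p1, p2, p3} ∈ τ ✓.
Open sets in the quotient: τ_Q = {{}, {[p1=p2]}, {[p1=p2], [p3]}} (3 elements).


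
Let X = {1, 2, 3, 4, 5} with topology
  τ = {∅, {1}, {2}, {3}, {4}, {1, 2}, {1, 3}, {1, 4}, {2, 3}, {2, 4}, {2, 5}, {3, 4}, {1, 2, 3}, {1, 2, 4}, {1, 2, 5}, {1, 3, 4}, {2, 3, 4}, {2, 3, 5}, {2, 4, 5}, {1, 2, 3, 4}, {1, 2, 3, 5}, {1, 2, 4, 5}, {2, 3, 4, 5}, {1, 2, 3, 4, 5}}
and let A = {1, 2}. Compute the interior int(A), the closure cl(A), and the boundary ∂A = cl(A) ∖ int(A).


int(A) = {1, 2}, cl(A) = {1, 2, 5}, ∂A = {5}.

Closed sets in (X, τ) are complements of opens:
  closed(X, τ) = {∅, {1}, {3}, {4}, {5}, {1, 3}, {1, 4}, {1, 5}, {2, 5}, {3, 4}, {3, 5}, {4, 5}, {1, 2, 5}, {1, 3, 4}, {1, 3, 5}, {1, 4, 5}, {2, 3, 5}, {2, 4, 5}, {3, 4, 5}, {1, 2, 3, 5}, {1, 2, 4, 5}, {1, 3, 4, 5}, {2, 3, 4, 5}, {1, 2, 3, 4, 5}}.
int(A) = ⋃ {U ∈ τ : U ⊆ A}. Opens contained in A: ∅, {1}, {2}, {1, 2}.
Taking the union of these: int(A) = {1, 2}.
cl(A) = ⋂ {C closed : A ⊆ C}. Closed sets containing A: {1, 2, 5}, {1, 2, 3, 5}, {1, 2, 4, 5}, {1, 2, 3, 4, 5}.
Intersecting these: cl(A) = {1, 2, 5}.
∂A = cl(A) ∖ int(A) = {1, 2, 5} ∖ {1, 2} = {5}.


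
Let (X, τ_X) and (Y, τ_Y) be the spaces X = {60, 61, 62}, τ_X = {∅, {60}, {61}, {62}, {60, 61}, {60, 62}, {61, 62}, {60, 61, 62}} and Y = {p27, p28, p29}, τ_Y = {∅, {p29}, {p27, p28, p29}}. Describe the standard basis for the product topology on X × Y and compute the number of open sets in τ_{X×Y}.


Basis B = {∅ × ∅, {60} × {p29}, {61} × {p29}, {62} × {p29}, {60, 61} × {p29}, {60, 62} × {p29}, {61, 62} × {p29}, {60} × {p27, p28, p29}, {60, 61, 62} × {p29}, {61} × {p27, p28, p29}, {62} × {p27, p28, p29}, {60, 61} × {p27, p28, p29}, {60, 62} × {p27, p28, p29}, {61, 62} × {p27, p28, p29}, {60, 61, 62} × {p27, p28, p29}}; |τ_{X×Y}| = 27.

Enumerate products U × V with U ∈ τ_X, V ∈ τ_Y (deduplicated):
  ∅ × ∅ = {} (∅)
  {60} × {p29} = {(60,p29)}
  {61} × {p29} = {(61,p29)}
  {62} × {p29} = {(62,p29)}
  {60, 61} × {p29} = {(60,p29), (61,p29)}
  {60, 62} × {p29} = {(60,p29), (62,p29)}
  {61, 62} × {p29} = {(61,p29), (62,p29)}
  {60} × {p27, p28, p29} = {(60,p27), (60,p28), (60,p29)}
  {60, 61, 62} × {p29} = {(60,p29), (61,p29), (62,p29)}
  {61} × {p27, p28, p29} = {(61,p27), (61,p28), (61,p29)}
  {62} × {p27, p28, p29} = {(62,p27), (62,p28), (62,p29)}
  {60, 61} × {p27, p28, p29} = {(60,p27), (60,p28), (60,p29), (61,p27), (61,p28), (61,p29)}
  {60, 62} × {p27, p28, p29} = {(60,p27), (60,p28), (60,p29), (62,p27), (62,p28), (62,p29)}
  {61, 62} × {p27, p28, p29} = {(61,p27), (61,p28), (61,p29), (62,p27), (62,p28), (62,p29)}
  {60, 61, 62} × {p27, p28, p29} = {(60,p27), (60,p28), (60,p29), (61,p27), (61,p28), (61,p29), (62,p27), (62,p28), (62,p29)}
These 15 distinct sets form the basis B.
Close under arbitrary unions to get τ_{X×Y}; counting gives |τ_{X×Y}| = 27.


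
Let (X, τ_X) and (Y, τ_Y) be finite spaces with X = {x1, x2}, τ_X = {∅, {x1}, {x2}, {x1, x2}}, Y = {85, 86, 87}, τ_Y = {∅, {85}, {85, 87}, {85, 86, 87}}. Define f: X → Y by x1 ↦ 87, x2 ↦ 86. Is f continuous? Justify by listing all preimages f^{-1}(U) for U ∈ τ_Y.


f IS continuous.

Compute f^{-1}(U) for each U ∈ τ_Y:
  U = ∅: f^{-1}(U) = ∅ ∈ τ_X ✓.
  U = {85}: f^{-1}(U) = ∅ ∈ τ_X ✓.
  U = {85, 87}: f^{-1}(U) = {x1} ∈ τ_X ✓.
  U = {85, 86, 87}: f^{-1}(U) = {x1, x2} ∈ τ_X ✓.
Every preimage lies in τ_X, so f IS continuous.


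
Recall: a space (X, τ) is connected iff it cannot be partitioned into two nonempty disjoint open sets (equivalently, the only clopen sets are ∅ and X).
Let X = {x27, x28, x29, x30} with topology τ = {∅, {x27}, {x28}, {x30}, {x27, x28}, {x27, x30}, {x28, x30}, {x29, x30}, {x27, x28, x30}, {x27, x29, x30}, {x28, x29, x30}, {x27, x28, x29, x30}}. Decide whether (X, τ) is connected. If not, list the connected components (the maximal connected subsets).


(X, τ) is disconnected; components = [{x27}, {x28}, {x29, x30}].

Find clopen sets (U ∈ τ with X ∖ U ∈ τ):
  U = ∅, X ∖ U = {x27, x28, x29, x30} — both open, so U is clopen.
  U = {x27}, X ∖ U = {x28, x29, x30} — both open, so U is clopen.
  U = {x28}, X ∖ U = {x27, x29, x30} — both open, so U is clopen.
  U = {x27, x28}, X ∖ U = {x29, x30} — both open, so U is clopen.
  U = {x29, x30}, X ∖ U = {x27, x28} — both open, so U is clopen.
  U = {x27, x29, x30}, X ∖ U = {x28} — both open, so U is clopen.
  U = {x28, x29, x30}, X ∖ U = {x27} — both open, so U is clopen.
  U = {x27, x28, x29, x30}, X ∖ U = ∅ — both open, so U is clopen.
Nontrivial clopen(s) exist: e.g. {x27, x29, x30}. So (X, τ) is disconnected.
Compute connected components by grouping points that agree on all clopens:
  component: {x27}
  component: {x28}
  component: {x29, x30}


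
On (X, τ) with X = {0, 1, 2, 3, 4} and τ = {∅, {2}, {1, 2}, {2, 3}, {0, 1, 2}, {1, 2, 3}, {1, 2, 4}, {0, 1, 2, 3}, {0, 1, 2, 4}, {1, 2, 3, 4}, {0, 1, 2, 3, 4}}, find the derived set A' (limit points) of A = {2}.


A' = {0, 1, 3, 4}

For each x ∈ X, list the open sets U ∈ τ with x ∈ U, then check whether U ∩ (A ∖ {x}) ≠ ∅ for every such U.
  x = 0: opens ∋ x are {0, 1, 2}, {0, 1, 2, 3}, {0, 1, 2, 4}, {0, 1, 2, 3, 4}; each meets A ∖ {0}, so x IS a limit point.
  x = 1: opens ∋ x are {1, 2}, {0, 1, 2}, {1, 2, 3}, {1, 2, 4}, {0, 1, 2, 3}, {0, 1, 2, 4}, {1, 2, 3, 4}, {0, 1, 2, 3, 4}; each meets A ∖ {1}, so x IS a limit point.
  x = 2: open {2} ∋ x has {2} ∩ (A ∖ {2}) = ∅, so x is NOT a limit point.
  x = 3: opens ∋ x are {2, 3}, {1, 2, 3}, {0, 1, 2, 3}, {1, 2, 3, 4}, {0, 1, 2, 3, 4}; each meets A ∖ {3}, so x IS a limit point.
  x = 4: opens ∋ x are {1, 2, 4}, {0, 1, 2, 4}, {1, 2, 3, 4}, {0, 1, 2, 3, 4}; each meets A ∖ {4}, so x IS a limit point.
Collecting: A' = {0, 1, 3, 4}.


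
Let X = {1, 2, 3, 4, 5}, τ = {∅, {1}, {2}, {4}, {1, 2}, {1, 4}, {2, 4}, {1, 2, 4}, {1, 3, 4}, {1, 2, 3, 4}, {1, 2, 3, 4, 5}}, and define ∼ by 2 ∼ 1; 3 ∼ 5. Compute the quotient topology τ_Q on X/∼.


X/∼ = {[1=2], [3=5], [4]}; |τ_Q| = 5.

Equivalence classes: [1=2], [3=5], [4].
Quotient map π: X → X/∼ sends 1 ↦ [1=2], 2 ↦ [1=2], 3 ↦ [3=5], 4 ↦ [4], 5 ↦ [3=5].
For each subset V ⊆ X/∼, compute π^{-1}(V) ⊆ X and check whether π^{-1}(V) ∈ τ. V is open in τ_Q iff π^{-1}(V) ∈ τ.
  V = {}: π^{-1}(V) = ∅ ∈ τ ✓.
  V = {[1=2]}: π^{-1}(V) = {1, 2} ∈ τ ✓.
  V = {[3=5]}: π^{-1}(V) = {3, 5} ∉ τ ✗.
  V = {[1=2], [3=5]}: π^{-1}(V) = {1, 2, 3, 5} ∉ τ ✗.
  V = {[4]}: π^{-1}(V) = {4} ∈ τ ✓.
  V = {[1=2], [4]}: π^{-1}(V) = {1, 2, 4} ∈ τ ✓.
  V = {[3=5], [4]}: π^{-1}(V) = {3, 4, 5} ∉ τ ✗.
  V = {[1=2], [3=5], [4]}: π^{-1}(V) = {1, 2, 3, 4, 5} ∈ τ ✓.
Open sets in the quotient: τ_Q = {{}, {[1=2]}, {[4]}, {[1=2], [4]}, {[1=2], [3=5], [4]}} (5 elements).


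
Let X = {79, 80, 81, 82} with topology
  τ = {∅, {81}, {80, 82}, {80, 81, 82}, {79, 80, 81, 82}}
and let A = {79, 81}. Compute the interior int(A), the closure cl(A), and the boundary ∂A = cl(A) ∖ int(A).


int(A) = {81}, cl(A) = {79, 81}, ∂A = {79}.

Closed sets in (X, τ) are complements of opens:
  closed(X, τ) = {∅, {79}, {79, 81}, {79, 80, 82}, {79, 80, 81, 82}}.
int(A) = ⋃ {U ∈ τ : U ⊆ A}. Opens contained in A: ∅, {81}.
Taking the union of these: int(A) = {81}.
cl(A) = ⋂ {C closed : A ⊆ C}. Closed sets containing A: {79, 81}, {79, 80, 81, 82}.
Intersecting these: cl(A) = {79, 81}.
∂A = cl(A) ∖ int(A) = {79, 81} ∖ {81} = {79}.


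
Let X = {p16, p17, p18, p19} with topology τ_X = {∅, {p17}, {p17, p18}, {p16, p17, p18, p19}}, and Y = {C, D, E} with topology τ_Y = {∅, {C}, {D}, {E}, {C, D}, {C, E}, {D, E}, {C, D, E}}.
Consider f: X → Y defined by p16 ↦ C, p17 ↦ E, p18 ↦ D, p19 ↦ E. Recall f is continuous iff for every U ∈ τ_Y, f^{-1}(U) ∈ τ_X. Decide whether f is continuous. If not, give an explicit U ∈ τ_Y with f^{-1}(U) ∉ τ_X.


f is NOT continuous.

Compute f^{-1}(U) for each U ∈ τ_Y:
  U = ∅: f^{-1}(U) = ∅ ∈ τ_X ✓.
  U = {C}: f^{-1}(U) = {p16} ∉ τ_X ✗.
  U = {D}: f^{-1}(U) = {p18} ∉ τ_X ✗.
  U = {E}: f^{-1}(U) = {p17, p19} ∉ τ_X ✗.
  U = {C, D}: f^{-1}(U) = {p16, p18} ∉ τ_X ✗.
  U = {C, E}: f^{-1}(U) = {p16, p17, p19} ∉ τ_X ✗.
  U = {D, E}: f^{-1}(U) = {p17, p18, p19} ∉ τ_X ✗.
  U = {C, D, E}: f^{-1}(U) = {p16, p17, p18, p19} ∈ τ_X ✓.
Found U = {C} with f^{-1}(U) = {p16} not in τ_X. Therefore f is NOT continuous.


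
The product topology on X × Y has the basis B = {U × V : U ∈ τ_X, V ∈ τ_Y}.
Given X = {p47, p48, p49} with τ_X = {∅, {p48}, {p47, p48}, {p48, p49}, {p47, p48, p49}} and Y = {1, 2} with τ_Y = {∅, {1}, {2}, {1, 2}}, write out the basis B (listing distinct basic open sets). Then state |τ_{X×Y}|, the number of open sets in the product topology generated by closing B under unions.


Basis B = {∅ × ∅, {p48} × {1}, {p48} × {2}, {p47, p48} × {1}, {p47, p48} × {2}, {p48} × {1, 2}, {p48, p49} × {1}, {p48, p49} × {2}, {p47, p48, p49} × {1}, {p47, p48, p49} × {2}, {p47, p48} × {1, 2}, {p48, p49} × {1, 2}, {p47, p48, p49} × {1, 2}}; |τ_{X×Y}| = 25.

Enumerate products U × V with U ∈ τ_X, V ∈ τ_Y (deduplicated):
  ∅ × ∅ = {} (∅)
  {p48} × {1} = {(p48,1)}
  {p48} × {2} = {(p48,2)}
  {p47, p48} × {1} = {(p47,1), (p48,1)}
  {p47, p48} × {2} = {(p47,2), (p48,2)}
  {p48} × {1, 2} = {(p48,1), (p48,2)}
  {p48, p49} × {1} = {(p48,1), (p49,1)}
  {p48, p49} × {2} = {(p48,2), (p49,2)}
  {p47, p48, p49} × {1} = {(p47,1), (p48,1), (p49,1)}
  {p47, p48, p49} × {2} = {(p47,2), (p48,2), (p49,2)}
  {p47, p48} × {1, 2} = {(p47,1), (p47,2), (p48,1), (p48,2)}
  {p48, p49} × {1, 2} = {(p48,1), (p48,2), (p49,1), (p49,2)}
  {p47, p48, p49} × {1, 2} = {(p47,1), (p47,2), (p48,1), (p48,2), (p49,1), (p49,2)}
These 13 distinct sets form the basis B.
Close under arbitrary unions to get τ_{X×Y}; counting gives |τ_{X×Y}| = 25.


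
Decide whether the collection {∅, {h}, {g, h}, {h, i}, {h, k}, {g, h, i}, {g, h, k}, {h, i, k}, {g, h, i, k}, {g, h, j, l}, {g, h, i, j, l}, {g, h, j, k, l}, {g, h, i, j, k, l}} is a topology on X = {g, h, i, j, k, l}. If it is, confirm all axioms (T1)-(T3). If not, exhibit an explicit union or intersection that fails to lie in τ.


τ IS a topology on X.

Axiom (T1): ∅ ∈ τ? Yes; X ∈ τ? Yes.
Axiom (T2/T3): check pairwise unions and intersections of members of τ.
All pairwise intersections and unions checked — each lies in τ. Therefore τ satisfies (T1), (T2), (T3): it IS a topology on X.


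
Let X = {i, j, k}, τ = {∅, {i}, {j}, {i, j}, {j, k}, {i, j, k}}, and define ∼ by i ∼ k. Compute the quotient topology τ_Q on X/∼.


X/∼ = {[i=k], [j]}; |τ_Q| = 3.

Equivalence classes: [i=k], [j].
Quotient map π: X → X/∼ sends i ↦ [i=k], j ↦ [j], k ↦ [i=k].
For each subset V ⊆ X/∼, compute π^{-1}(V) ⊆ X and check whether π^{-1}(V) ∈ τ. V is open in τ_Q iff π^{-1}(V) ∈ τ.
  V = {}: π^{-1}(V) = ∅ ∈ τ ✓.
  V = {[i=k]}: π^{-1}(V) = {i, k} ∉ τ ✗.
  V = {[j]}: π^{-1}(V) = {j} ∈ τ ✓.
  V = {[i=k], [j]}: π^{-1}(V) = {i, j, k} ∈ τ ✓.
Open sets in the quotient: τ_Q = {{}, {[j]}, {[i=k], [j]}} (3 elements).


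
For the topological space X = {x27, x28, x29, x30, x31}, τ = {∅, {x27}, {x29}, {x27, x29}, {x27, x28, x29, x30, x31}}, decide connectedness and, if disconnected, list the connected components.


(X, τ) is connected.

Find clopen sets (U ∈ τ with X ∖ U ∈ τ):
  U = ∅, X ∖ U = {x27, x28, x29, x30, x31} — both open, so U is clopen.
  U = {x27, x28, x29, x30, x31}, X ∖ U = ∅ — both open, so U is clopen.
Only trivial clopens (∅ and X) exist, so (X, τ) is connected.
Compute connected components by grouping points that agree on all clopens:
  component: {x27, x28, x29, x30, x31}


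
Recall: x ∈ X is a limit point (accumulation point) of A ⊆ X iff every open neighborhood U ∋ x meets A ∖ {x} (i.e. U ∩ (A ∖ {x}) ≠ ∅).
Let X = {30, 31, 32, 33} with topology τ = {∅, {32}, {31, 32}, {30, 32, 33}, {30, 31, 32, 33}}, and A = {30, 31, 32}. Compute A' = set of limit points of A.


A' = {30, 31, 33}

For each x ∈ X, list the open sets U ∈ τ with x ∈ U, then check whether U ∩ (A ∖ {x}) ≠ ∅ for every such U.
  x = 30: opens ∋ x are {30, 32, 33}, {30, 31, 32, 33}; each meets A ∖ {30}, so x IS a limit point.
  x = 31: opens ∋ x are {31, 32}, {30, 31, 32, 33}; each meets A ∖ {31}, so x IS a limit point.
  x = 32: open {32} ∋ x has {32} ∩ (A ∖ {32}) = ∅, so x is NOT a limit point.
  x = 33: opens ∋ x are {30, 32, 33}, {30, 31, 32, 33}; each meets A ∖ {33}, so x IS a limit point.
Collecting: A' = {30, 31, 33}.


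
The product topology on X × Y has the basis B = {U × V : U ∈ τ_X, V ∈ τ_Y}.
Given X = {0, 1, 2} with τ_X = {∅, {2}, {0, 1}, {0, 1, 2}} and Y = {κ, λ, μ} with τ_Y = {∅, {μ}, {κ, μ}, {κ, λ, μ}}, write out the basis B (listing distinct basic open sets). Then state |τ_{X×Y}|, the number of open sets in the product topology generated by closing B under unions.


Basis B = {∅ × ∅, {2} × {μ}, {0, 1} × {μ}, {2} × {κ, μ}, {0, 1, 2} × {μ}, {2} × {κ, λ, μ}, {0, 1} × {κ, μ}, {0, 1} × {κ, λ, μ}, {0, 1, 2} × {κ, μ}, {0, 1, 2} × {κ, λ, μ}}; |τ_{X×Y}| = 16.

Enumerate products U × V with U ∈ τ_X, V ∈ τ_Y (deduplicated):
  ∅ × ∅ = {} (∅)
  {2} × {μ} = {(2,μ)}
  {0, 1} × {μ} = {(0,μ), (1,μ)}
  {2} × {κ, μ} = {(2,κ), (2,μ)}
  {0, 1, 2} × {μ} = {(0,μ), (1,μ), (2,μ)}
  {2} × {κ, λ, μ} = {(2,κ), (2,λ), (2,μ)}
  {0, 1} × {κ, μ} = {(0,κ), (0,μ), (1,κ), (1,μ)}
  {0, 1} × {κ, λ, μ} = {(0,κ), (0,λ), (0,μ), (1,κ), (1,λ), (1,μ)}
  {0, 1, 2} × {κ, μ} = {(0,κ), (0,μ), (1,κ), (1,μ), (2,κ), (2,μ)}
  {0, 1, 2} × {κ, λ, μ} = {(0,κ), (0,λ), (0,μ), (1,κ), (1,λ), (1,μ), (2,κ), (2,λ), (2,μ)}
These 10 distinct sets form the basis B.
Close under arbitrary unions to get τ_{X×Y}; counting gives |τ_{X×Y}| = 16.


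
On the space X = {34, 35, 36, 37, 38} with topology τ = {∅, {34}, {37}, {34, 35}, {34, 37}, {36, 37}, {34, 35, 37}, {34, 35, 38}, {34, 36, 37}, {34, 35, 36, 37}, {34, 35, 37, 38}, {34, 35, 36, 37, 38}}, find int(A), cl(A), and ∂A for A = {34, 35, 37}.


int(A) = {34, 35, 37}, cl(A) = {34, 35, 36, 37, 38}, ∂A = {36, 38}.

Closed sets in (X, τ) are complements of opens:
  closed(X, τ) = {∅, {36}, {38}, {35, 38}, {36, 37}, {36, 38}, {34, 35, 38}, {35, 36, 38}, {36, 37, 38}, {34, 35, 36, 38}, {35, 36, 37, 38}, {34, 35, 36, 37, 38}}.
int(A) = ⋃ {U ∈ τ : U ⊆ A}. Opens contained in A: ∅, {34}, {37}, {34, 35}, {34, 37}, {34, 35, 37}.
Taking the union of these: int(A) = {34, 35, 37}.
cl(A) = ⋂ {C closed : A ⊆ C}. Closed sets containing A: {34, 35, 36, 37, 38}.
Intersecting these: cl(A) = {34, 35, 36, 37, 38}.
∂A = cl(A) ∖ int(A) = {34, 35, 36, 37, 38} ∖ {34, 35, 37} = {36, 38}.


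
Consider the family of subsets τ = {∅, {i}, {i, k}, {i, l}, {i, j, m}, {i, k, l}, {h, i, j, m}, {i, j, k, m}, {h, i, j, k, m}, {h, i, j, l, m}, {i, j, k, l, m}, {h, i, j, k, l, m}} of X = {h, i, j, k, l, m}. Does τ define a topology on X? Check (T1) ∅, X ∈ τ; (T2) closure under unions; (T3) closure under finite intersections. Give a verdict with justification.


τ is NOT a topology on X.

Axiom (T1): ∅ ∈ τ? Yes; X ∈ τ? Yes.
Axiom (T2/T3): check pairwise unions and intersections of members of τ.
Counterexample for (T2): {i, l} ∪ {i, j, m} = {i, j, l, m} ∉ τ. Therefore τ is NOT a topology.
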